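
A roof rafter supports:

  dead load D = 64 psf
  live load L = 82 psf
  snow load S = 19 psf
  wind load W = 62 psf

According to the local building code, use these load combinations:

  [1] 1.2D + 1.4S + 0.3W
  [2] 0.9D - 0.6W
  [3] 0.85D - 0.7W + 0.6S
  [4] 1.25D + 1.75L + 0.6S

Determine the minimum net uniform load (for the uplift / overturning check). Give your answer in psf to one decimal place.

20.4 psf

[1] 1.2(64) + 1.4(19) + 0.3(62) = 122.0
[2] 0.9(64) - 0.6(62) = 20.4
[3] 0.85(64) - 0.7(62) + 0.6(19) = 22.4
[4] 1.25(64) + 1.75(82) + 0.6(19) = 234.9
Combination 2 gives the minimum: 20.4 psf.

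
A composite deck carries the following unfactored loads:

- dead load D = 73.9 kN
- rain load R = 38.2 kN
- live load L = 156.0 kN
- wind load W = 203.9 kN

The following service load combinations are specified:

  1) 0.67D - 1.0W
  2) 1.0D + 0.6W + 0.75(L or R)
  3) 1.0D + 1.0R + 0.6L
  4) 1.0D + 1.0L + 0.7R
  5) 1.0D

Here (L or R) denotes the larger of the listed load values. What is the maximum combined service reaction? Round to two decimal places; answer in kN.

(L or R) → L = 156.0 kN.
1) 0.67(73.9) - 1.0(203.9) = 49.51 - 203.90 = -154.39
2) 1.0(73.9) + 0.6(203.9) + 0.75(156.0) = 73.90 + 122.34 + 117.00 = 313.24
3) 1.0(73.9) + 1.0(38.2) + 0.6(156.0) = 73.90 + 38.20 + 93.60 = 205.70
4) 1.0(73.9) + 1.0(156.0) + 0.7(38.2) = 73.90 + 156.00 + 26.74 = 256.64
5) 1.0(73.9) = 73.90
Combination 2 governs: V = 313.24 kN.

313.24 kN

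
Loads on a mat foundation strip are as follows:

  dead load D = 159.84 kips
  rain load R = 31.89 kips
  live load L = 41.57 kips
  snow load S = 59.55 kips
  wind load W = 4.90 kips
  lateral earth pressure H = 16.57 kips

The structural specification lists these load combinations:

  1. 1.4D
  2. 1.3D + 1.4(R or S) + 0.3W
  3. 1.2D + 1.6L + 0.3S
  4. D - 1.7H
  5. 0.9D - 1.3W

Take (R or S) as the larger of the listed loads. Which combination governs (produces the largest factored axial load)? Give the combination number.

(R or S) → S = 59.55 kips.
1. 1.4(159.84) = 223.78
2. 1.3(159.84) + 1.4(59.55) + 0.3(4.90) = 207.79 + 83.37 + 1.47 = 292.63
3. 1.2(159.84) + 1.6(41.57) + 0.3(59.55) = 191.81 + 66.51 + 17.87 = 276.19
4. 1.0(159.84) - 1.7(16.57) = 159.84 - 28.17 = 131.67
5. 0.9(159.84) - 1.3(4.90) = 143.86 - 6.37 = 137.49
The largest value is 292.63 kips from combination 2.

Combination 2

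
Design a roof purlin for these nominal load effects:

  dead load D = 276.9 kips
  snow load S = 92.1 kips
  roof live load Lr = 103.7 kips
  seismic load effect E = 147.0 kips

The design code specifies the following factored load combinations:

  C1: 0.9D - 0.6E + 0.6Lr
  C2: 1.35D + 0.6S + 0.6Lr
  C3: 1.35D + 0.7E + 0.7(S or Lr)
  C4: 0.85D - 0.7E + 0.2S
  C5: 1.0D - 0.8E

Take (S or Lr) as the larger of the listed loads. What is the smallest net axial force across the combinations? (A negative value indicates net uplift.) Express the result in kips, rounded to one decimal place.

150.9 kips

(S or Lr) → Lr = 103.7 kips.
C1: 0.9(276.9) - 0.6(147.0) + 0.6(103.7) = 249.2 - 88.2 + 62.2 = 223.2
C2: 1.35(276.9) + 0.6(92.1) + 0.6(103.7) = 373.8 + 55.3 + 62.2 = 491.3
C3: 1.35(276.9) + 0.7(147.0) + 0.7(103.7) = 373.8 + 102.9 + 72.6 = 549.3
C4: 0.85(276.9) - 0.7(147.0) + 0.2(92.1) = 235.4 - 102.9 + 18.4 = 150.9
C5: 1.0(276.9) - 0.8(147.0) = 276.9 - 117.6 = 159.3
Combination 4 gives the minimum: 150.9 kips.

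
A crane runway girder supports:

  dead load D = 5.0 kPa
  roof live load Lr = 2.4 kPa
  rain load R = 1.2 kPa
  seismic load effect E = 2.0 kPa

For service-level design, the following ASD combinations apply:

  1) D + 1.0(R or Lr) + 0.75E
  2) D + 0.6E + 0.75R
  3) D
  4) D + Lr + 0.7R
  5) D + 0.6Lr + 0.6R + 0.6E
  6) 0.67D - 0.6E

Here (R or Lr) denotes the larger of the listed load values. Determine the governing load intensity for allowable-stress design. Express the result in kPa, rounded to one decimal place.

8.9 kPa

(R or Lr) → Lr = 2.4 kPa.
1) 1.0(5.0) + 1.0(2.4) + 0.75(2.0) = 5.0 + 2.4 + 1.5 = 8.9
2) 1.0(5.0) + 0.6(2.0) + 0.75(1.2) = 5.0 + 1.2 + 0.9 = 7.1
3) 1.0(5.0) = 5.0
4) 1.0(5.0) + 1.0(2.4) + 0.7(1.2) = 5.0 + 2.4 + 0.8 = 8.2
5) 1.0(5.0) + 0.6(2.4) + 0.6(1.2) + 0.6(2.0) = 8.4
6) 0.67(5.0) - 0.6(2.0) = 3.4 - 1.2 = 2.2
Combination 1 governs: q = 8.9 kPa.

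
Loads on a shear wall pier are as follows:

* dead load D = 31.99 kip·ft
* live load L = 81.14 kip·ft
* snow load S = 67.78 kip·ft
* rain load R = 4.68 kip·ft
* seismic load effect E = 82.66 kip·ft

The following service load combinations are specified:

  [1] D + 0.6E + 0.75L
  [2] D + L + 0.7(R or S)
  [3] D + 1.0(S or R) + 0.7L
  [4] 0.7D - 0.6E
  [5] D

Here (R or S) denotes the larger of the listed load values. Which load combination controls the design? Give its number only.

Combination 2

(R or S) → S = 67.78 kip·ft; (S or R) → S = 67.78 kip·ft.
[1] 1.0(31.99) + 0.6(82.66) + 0.75(81.14) = 142.44
[2] 1.0(31.99) + 1.0(81.14) + 0.7(67.78) = 31.99 + 81.14 + 47.45 = 160.58
[3] 1.0(31.99) + 1.0(67.78) + 0.7(81.14) = 31.99 + 67.78 + 56.80 = 156.57
[4] 0.7(31.99) - 0.6(82.66) = -27.20
[5] 1.0(31.99) = 31.99
The largest value is 160.58 kip·ft from combination 2.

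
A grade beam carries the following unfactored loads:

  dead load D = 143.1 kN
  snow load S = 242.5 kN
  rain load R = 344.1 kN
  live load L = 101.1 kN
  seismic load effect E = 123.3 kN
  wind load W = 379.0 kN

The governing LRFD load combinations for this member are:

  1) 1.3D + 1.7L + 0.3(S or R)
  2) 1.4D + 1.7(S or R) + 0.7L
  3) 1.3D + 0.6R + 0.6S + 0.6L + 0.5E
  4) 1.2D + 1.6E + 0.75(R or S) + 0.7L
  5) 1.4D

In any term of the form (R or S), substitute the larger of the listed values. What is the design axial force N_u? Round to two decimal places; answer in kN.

(S or R) → R = 344.1 kN; (R or S) → R = 344.1 kN.
1) 1.3(143.1) + 1.7(101.1) + 0.3(344.1) = 186.03 + 171.87 + 103.23 = 461.13
2) 1.4(143.1) + 1.7(344.1) + 0.7(101.1) = 200.34 + 584.97 + 70.77 = 856.08
3) 1.3(143.1) + 0.6(344.1) + 0.6(242.5) + 0.6(101.1) + 0.5(123.3) = 186.03 + 206.46 + 145.50 + 60.66 + 61.65 = 660.30
4) 1.2(143.1) + 1.6(123.3) + 0.75(344.1) + 0.7(101.1) = 171.72 + 197.28 + 258.08 + 70.77 = 697.85
5) 1.4(143.1) = 200.34
Combination 2 governs: N_u = 856.08 kN.

856.08 kN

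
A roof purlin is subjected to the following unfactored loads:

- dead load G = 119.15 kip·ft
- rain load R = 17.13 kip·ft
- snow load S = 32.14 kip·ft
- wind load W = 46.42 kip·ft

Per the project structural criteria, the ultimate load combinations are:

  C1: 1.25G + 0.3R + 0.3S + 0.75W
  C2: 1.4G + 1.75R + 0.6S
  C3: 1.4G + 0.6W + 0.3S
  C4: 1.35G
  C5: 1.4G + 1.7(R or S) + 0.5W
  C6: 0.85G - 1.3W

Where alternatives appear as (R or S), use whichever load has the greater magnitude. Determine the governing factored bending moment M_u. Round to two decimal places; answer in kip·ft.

244.66 kip·ft

(R or S) → S = 32.14 kip·ft.
C1: 1.25(119.15) + 0.3(17.13) + 0.3(32.14) + 0.75(46.42) = 198.53
C2: 1.4(119.15) + 1.75(17.13) + 0.6(32.14) = 216.07
C3: 1.4(119.15) + 0.6(46.42) + 0.3(32.14) = 204.30
C4: 1.35(119.15) = 160.85
C5: 1.4(119.15) + 1.7(32.14) + 0.5(46.42) = 244.66
C6: 0.85(119.15) - 1.3(46.42) = 40.93
Combination 5 governs: M_u = 244.66 kip·ft.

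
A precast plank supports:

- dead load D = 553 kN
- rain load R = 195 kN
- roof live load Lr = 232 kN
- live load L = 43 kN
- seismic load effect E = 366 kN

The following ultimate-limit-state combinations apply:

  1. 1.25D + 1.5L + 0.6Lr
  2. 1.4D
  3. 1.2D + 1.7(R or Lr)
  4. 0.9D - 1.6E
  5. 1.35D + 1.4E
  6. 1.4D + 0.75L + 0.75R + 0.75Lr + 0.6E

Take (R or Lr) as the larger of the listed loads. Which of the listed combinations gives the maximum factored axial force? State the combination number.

(R or Lr) → Lr = 232 kN.
1. 1.25(553) + 1.5(43) + 0.6(232) = 691.3 + 64.5 + 139.2 = 895.0
2. 1.4(553) = 774.2
3. 1.2(553) + 1.7(232) = 663.6 + 394.4 = 1058.0
4. 0.9(553) - 1.6(366) = 497.7 - 585.6 = -87.9
5. 1.35(553) + 1.4(366) = 746.6 + 512.4 = 1259.0
6. 1.4(553) + 0.75(43) + 0.75(195) + 0.75(232) + 0.6(366) = 1346.3
The largest value is 1346.3 kN from combination 6.

Combination 6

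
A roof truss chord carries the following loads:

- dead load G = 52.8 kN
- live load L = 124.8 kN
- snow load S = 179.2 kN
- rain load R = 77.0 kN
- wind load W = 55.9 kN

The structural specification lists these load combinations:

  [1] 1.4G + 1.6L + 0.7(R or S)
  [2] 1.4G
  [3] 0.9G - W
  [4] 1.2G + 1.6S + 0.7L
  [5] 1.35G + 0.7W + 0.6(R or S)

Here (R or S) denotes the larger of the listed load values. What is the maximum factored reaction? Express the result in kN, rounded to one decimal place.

437.4 kN

(R or S) → S = 179.2 kN.
[1] 1.4(52.8) + 1.6(124.8) + 0.7(179.2) = 399.0
[2] 1.4(52.8) = 73.9
[3] 0.9(52.8) - 1.0(55.9) = -8.4
[4] 1.2(52.8) + 1.6(179.2) + 0.7(124.8) = 437.4
[5] 1.35(52.8) + 0.7(55.9) + 0.6(179.2) = 217.9
Maximum is from combination 4.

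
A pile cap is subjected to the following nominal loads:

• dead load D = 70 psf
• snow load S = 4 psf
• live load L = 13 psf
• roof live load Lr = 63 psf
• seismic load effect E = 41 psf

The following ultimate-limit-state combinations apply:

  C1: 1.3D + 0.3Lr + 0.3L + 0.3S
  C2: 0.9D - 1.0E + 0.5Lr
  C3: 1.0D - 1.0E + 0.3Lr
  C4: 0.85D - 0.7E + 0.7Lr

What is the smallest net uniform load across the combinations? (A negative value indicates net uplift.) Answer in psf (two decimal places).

47.90 psf

C1: 1.3(70) + 0.3(63) + 0.3(13) + 0.3(4) = 91.00 + 18.90 + 3.90 + 1.20 = 115.00
C2: 0.9(70) - 1.0(41) + 0.5(63) = 63.00 - 41.00 + 31.50 = 53.50
C3: 1.0(70) - 1.0(41) + 0.3(63) = 70.00 - 41.00 + 18.90 = 47.90
C4: 0.85(70) - 0.7(41) + 0.7(63) = 59.50 - 28.70 + 44.10 = 74.90
Combination 3 gives the minimum: 47.90 psf.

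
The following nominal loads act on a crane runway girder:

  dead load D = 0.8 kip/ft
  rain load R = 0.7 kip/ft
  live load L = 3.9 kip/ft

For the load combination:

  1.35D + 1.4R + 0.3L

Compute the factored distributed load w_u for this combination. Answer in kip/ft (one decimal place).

1.35(0.8) + 1.4(0.7) + 0.3(3.9) = 3.2
w_u = 3.2 kip/ft.

3.2 kip/ft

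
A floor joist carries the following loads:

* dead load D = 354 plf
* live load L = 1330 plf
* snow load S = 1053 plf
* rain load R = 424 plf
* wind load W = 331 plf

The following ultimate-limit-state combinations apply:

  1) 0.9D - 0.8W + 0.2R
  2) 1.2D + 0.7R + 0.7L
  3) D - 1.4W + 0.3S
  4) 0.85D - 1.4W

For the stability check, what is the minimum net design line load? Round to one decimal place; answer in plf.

1) 0.9(354) - 0.8(331) + 0.2(424) = 318.6 - 264.8 + 84.8 = 138.6
2) 1.2(354) + 0.7(424) + 0.7(1330) = 424.8 + 296.8 + 931.0 = 1652.6
3) 1.0(354) - 1.4(331) + 0.3(1053) = 354.0 - 463.4 + 315.9 = 206.5
4) 0.85(354) - 1.4(331) = 300.9 - 463.4 = -162.5
Combination 4 gives the minimum: -162.5 plf.

-162.5 plf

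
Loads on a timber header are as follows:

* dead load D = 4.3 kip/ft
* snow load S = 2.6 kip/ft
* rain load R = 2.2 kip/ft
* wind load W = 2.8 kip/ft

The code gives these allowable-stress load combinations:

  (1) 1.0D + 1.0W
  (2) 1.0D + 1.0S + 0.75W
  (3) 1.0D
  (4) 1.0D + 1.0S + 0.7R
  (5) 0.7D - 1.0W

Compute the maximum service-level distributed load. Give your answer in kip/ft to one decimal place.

9.0 kip/ft

(1) 1.0(4.3) + 1.0(2.8) = 7.1
(2) 1.0(4.3) + 1.0(2.6) + 0.75(2.8) = 9.0
(3) 1.0(4.3) = 4.3
(4) 1.0(4.3) + 1.0(2.6) + 0.7(2.2) = 8.4
(5) 0.7(4.3) - 1.0(2.8) = 0.2
Maximum is from combination 2.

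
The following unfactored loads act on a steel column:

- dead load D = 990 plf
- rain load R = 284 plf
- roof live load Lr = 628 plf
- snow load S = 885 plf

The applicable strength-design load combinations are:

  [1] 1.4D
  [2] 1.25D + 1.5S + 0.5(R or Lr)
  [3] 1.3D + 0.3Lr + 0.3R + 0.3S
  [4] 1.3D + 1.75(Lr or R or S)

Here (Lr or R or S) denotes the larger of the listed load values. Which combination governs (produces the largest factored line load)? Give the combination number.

(R or Lr) → Lr = 628 plf; (Lr or R or S) → S = 885 plf.
[1] 1.4(990) = 1386.00
[2] 1.25(990) + 1.5(885) + 0.5(628) = 1237.50 + 1327.50 + 314.00 = 2879.00
[3] 1.3(990) + 0.3(628) + 0.3(284) + 0.3(885) = 1287.00 + 188.40 + 85.20 + 265.50 = 1826.10
[4] 1.3(990) + 1.75(885) = 1287.00 + 1548.75 = 2835.75
The largest value is 2879.00 plf from combination 2.

Combination 2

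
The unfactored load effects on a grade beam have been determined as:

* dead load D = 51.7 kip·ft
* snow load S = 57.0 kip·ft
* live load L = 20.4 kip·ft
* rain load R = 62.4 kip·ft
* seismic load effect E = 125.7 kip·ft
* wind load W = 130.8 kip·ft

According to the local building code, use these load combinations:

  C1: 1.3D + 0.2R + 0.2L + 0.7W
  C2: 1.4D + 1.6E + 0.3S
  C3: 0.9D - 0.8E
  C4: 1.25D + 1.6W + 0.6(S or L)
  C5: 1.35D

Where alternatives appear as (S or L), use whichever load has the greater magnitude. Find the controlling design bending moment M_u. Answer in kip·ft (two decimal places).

(S or L) → S = 57.0 kip·ft.
C1: 1.3(51.7) + 0.2(62.4) + 0.2(20.4) + 0.7(130.8) = 67.21 + 12.48 + 4.08 + 91.56 = 175.33
C2: 1.4(51.7) + 1.6(125.7) + 0.3(57.0) = 72.38 + 201.12 + 17.10 = 290.60
C3: 0.9(51.7) - 0.8(125.7) = 46.53 - 100.56 = -54.03
C4: 1.25(51.7) + 1.6(130.8) + 0.6(57.0) = 64.63 + 209.28 + 34.20 = 308.11
C5: 1.35(51.7) = 69.80
Maximum is from combination 4.

308.11 kip·ft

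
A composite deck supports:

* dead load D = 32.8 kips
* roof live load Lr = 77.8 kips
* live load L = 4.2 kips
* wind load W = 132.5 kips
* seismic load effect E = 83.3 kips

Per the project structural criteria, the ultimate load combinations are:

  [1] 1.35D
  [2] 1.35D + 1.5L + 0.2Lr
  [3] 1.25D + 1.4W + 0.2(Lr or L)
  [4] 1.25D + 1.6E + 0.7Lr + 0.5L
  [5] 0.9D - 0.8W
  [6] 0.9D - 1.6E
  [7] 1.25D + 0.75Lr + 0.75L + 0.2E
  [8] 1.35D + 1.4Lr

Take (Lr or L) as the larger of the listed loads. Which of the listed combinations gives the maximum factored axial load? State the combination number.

Combination 3

(Lr or L) → Lr = 77.8 kips.
[1] 1.35(32.8) = 44.28
[2] 1.35(32.8) + 1.5(4.2) + 0.2(77.8) = 66.14
[3] 1.25(32.8) + 1.4(132.5) + 0.2(77.8) = 242.06
[4] 1.25(32.8) + 1.6(83.3) + 0.7(77.8) + 0.5(4.2) = 230.84
[5] 0.9(32.8) - 0.8(132.5) = -76.48
[6] 0.9(32.8) - 1.6(83.3) = -103.76
[7] 1.25(32.8) + 0.75(77.8) + 0.75(4.2) + 0.2(83.3) = 119.16
[8] 1.35(32.8) + 1.4(77.8) = 153.20
The largest value is 242.06 kips from combination 3.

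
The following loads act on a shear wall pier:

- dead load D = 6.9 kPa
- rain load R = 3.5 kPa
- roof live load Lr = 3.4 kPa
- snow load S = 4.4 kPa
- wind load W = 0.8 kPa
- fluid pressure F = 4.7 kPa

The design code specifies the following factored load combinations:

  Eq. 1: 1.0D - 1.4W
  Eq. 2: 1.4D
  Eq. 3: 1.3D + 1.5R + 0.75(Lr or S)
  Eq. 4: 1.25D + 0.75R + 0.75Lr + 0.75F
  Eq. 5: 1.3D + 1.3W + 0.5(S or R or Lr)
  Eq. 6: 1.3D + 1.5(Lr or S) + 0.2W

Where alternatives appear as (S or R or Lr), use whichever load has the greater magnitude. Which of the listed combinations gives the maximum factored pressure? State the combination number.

(Lr or S) → S = 4.4 kPa; (S or R or Lr) → S = 4.4 kPa.
Eq. 1: 1.0(6.9) - 1.4(0.8) = 6.9 - 1.1 = 5.8
Eq. 2: 1.4(6.9) = 9.7
Eq. 3: 1.3(6.9) + 1.5(3.5) + 0.75(4.4) = 17.5
Eq. 4: 1.25(6.9) + 0.75(3.5) + 0.75(3.4) + 0.75(4.7) = 8.6 + 2.6 + 2.6 + 3.5 = 17.3
Eq. 5: 1.3(6.9) + 1.3(0.8) + 0.5(4.4) = 9.0 + 1.0 + 2.2 = 12.2
Eq. 6: 1.3(6.9) + 1.5(4.4) + 0.2(0.8) = 15.7
The largest value is 17.5 kPa from combination 3.

Combination 3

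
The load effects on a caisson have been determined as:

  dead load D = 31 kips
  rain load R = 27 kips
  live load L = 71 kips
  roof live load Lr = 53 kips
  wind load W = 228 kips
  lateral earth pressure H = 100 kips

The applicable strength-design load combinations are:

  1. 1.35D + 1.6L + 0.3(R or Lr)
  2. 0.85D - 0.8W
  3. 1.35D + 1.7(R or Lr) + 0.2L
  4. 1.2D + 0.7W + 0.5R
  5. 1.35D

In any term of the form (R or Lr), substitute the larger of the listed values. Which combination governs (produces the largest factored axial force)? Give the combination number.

Combination 4

(R or Lr) → Lr = 53 kips.
1. 1.35(31) + 1.6(71) + 0.3(53) = 41.9 + 113.6 + 15.9 = 171.4
2. 0.85(31) - 0.8(228) = -156.1
3. 1.35(31) + 1.7(53) + 0.2(71) = 41.9 + 90.1 + 14.2 = 146.2
4. 1.2(31) + 0.7(228) + 0.5(27) = 37.2 + 159.6 + 13.5 = 210.3
5. 1.35(31) = 41.9
The largest value is 210.3 kips from combination 4.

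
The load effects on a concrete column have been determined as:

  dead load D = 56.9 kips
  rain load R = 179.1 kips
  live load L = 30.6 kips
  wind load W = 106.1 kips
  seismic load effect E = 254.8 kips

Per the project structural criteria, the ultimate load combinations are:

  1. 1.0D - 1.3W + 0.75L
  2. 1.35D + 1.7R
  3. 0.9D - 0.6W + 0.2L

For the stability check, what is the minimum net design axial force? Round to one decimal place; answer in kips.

1. 1.0(56.9) - 1.3(106.1) + 0.75(30.6) = -58.1
2. 1.35(56.9) + 1.7(179.1) = 381.3
3. 0.9(56.9) - 0.6(106.1) + 0.2(30.6) = -6.3
Combination 1 gives the minimum: -58.1 kips.

-58.1 kips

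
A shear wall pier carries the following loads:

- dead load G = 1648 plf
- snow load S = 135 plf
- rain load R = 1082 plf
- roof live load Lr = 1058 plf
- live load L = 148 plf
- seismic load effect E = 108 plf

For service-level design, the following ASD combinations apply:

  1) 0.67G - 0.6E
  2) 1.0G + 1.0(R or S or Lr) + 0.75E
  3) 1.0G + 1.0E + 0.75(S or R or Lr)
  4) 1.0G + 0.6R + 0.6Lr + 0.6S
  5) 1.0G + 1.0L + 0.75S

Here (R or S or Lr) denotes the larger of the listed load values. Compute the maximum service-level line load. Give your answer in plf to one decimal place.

3013.0 plf

(R or S or Lr) → R = 1082 plf; (S or R or Lr) → R = 1082 plf.
1) 0.67(1648) - 0.6(108) = 1039.4
2) 1.0(1648) + 1.0(1082) + 0.75(108) = 2811.0
3) 1.0(1648) + 1.0(108) + 0.75(1082) = 2567.5
4) 1.0(1648) + 0.6(1082) + 0.6(1058) + 0.6(135) = 3013.0
5) 1.0(1648) + 1.0(148) + 0.75(135) = 1897.3
Combination 4 governs: w = 3013.0 plf.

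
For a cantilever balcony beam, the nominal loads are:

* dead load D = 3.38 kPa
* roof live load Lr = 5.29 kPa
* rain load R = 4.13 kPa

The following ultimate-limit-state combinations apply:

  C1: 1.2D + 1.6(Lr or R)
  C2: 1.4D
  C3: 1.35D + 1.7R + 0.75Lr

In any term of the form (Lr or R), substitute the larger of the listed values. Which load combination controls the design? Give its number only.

Combination 3

(Lr or R) → Lr = 5.29 kPa.
C1: 1.2(3.38) + 1.6(5.29) = 12.52
C2: 1.4(3.38) = 4.73
C3: 1.35(3.38) + 1.7(4.13) + 0.75(5.29) = 15.55
The largest value is 15.55 kPa from combination 3.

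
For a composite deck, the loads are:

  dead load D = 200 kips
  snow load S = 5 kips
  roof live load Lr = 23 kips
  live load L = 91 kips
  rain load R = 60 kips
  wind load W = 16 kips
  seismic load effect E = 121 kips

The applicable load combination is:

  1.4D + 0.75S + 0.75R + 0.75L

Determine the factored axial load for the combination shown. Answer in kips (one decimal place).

397.0 kips

1.4(200) + 0.75(5) + 0.75(60) + 0.75(91) = 397.0
P_u = 397.0 kips.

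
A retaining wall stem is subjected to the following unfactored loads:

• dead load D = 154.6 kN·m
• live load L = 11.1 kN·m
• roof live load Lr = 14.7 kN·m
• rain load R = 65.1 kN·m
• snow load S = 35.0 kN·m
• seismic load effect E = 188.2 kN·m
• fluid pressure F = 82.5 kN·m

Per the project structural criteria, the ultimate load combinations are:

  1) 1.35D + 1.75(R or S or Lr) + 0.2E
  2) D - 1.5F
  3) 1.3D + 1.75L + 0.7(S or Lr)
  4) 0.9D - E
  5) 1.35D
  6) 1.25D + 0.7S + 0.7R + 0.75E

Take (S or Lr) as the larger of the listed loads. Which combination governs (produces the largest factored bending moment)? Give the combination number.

Combination 6

(R or S or Lr) → R = 65.1 kN·m; (S or Lr) → S = 35.0 kN·m.
1) 1.35(154.6) + 1.75(65.1) + 0.2(188.2) = 360.3
2) 1.0(154.6) - 1.5(82.5) = 30.9
3) 1.3(154.6) + 1.75(11.1) + 0.7(35.0) = 244.9
4) 0.9(154.6) - 1.0(188.2) = -49.1
5) 1.35(154.6) = 208.7
6) 1.25(154.6) + 0.7(35.0) + 0.7(65.1) + 0.75(188.2) = 404.5
The largest value is 404.5 kN·m from combination 6.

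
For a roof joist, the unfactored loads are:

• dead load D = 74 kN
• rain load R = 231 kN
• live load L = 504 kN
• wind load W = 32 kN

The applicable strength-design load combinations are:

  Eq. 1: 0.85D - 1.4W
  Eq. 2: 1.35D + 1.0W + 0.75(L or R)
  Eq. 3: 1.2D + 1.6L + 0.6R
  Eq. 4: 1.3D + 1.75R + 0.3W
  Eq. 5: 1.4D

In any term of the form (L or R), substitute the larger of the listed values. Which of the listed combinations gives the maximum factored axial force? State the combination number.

Combination 3

(L or R) → L = 504 kN.
Eq. 1: 0.85(74) - 1.4(32) = 62.90 - 44.80 = 18.10
Eq. 2: 1.35(74) + 1.0(32) + 0.75(504) = 99.90 + 32.00 + 378.00 = 509.90
Eq. 3: 1.2(74) + 1.6(504) + 0.6(231) = 88.80 + 806.40 + 138.60 = 1033.80
Eq. 4: 1.3(74) + 1.75(231) + 0.3(32) = 96.20 + 404.25 + 9.60 = 510.05
Eq. 5: 1.4(74) = 103.60
The largest value is 1033.80 kN from combination 3.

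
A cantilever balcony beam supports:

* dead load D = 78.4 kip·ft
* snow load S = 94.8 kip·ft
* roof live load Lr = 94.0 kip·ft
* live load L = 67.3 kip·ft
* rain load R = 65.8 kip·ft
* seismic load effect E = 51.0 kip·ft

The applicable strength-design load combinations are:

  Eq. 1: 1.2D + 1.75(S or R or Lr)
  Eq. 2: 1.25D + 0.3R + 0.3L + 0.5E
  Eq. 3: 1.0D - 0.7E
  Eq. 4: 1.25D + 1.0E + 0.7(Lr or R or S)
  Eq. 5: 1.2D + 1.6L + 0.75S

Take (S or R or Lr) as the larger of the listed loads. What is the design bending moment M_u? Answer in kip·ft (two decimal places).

(S or R or Lr) → S = 94.8 kip·ft; (Lr or R or S) → S = 94.8 kip·ft.
Eq. 1: 1.2(78.4) + 1.75(94.8) = 94.08 + 165.90 = 259.98
Eq. 2: 1.25(78.4) + 0.3(65.8) + 0.3(67.3) + 0.5(51.0) = 98.00 + 19.74 + 20.19 + 25.50 = 163.43
Eq. 3: 1.0(78.4) - 0.7(51.0) = 78.40 - 35.70 = 42.70
Eq. 4: 1.25(78.4) + 1.0(51.0) + 0.7(94.8) = 98.00 + 51.00 + 66.36 = 215.36
Eq. 5: 1.2(78.4) + 1.6(67.3) + 0.75(94.8) = 94.08 + 107.68 + 71.10 = 272.86
Combination 5 governs: M_u = 272.86 kip·ft.

272.86 kip·ft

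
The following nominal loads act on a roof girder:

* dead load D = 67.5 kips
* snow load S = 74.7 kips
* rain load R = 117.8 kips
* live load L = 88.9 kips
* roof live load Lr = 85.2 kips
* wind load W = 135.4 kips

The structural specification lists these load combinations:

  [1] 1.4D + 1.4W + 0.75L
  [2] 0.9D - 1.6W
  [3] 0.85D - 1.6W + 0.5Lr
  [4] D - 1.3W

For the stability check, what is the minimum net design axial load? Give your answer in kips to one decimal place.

[1] 1.4(67.5) + 1.4(135.4) + 0.75(88.9) = 350.7
[2] 0.9(67.5) - 1.6(135.4) = -155.9
[3] 0.85(67.5) - 1.6(135.4) + 0.5(85.2) = -116.7
[4] 1.0(67.5) - 1.3(135.4) = 67.5 - 176.0 = -108.5
Combination 2 gives the minimum: -155.9 kips.

-155.9 kips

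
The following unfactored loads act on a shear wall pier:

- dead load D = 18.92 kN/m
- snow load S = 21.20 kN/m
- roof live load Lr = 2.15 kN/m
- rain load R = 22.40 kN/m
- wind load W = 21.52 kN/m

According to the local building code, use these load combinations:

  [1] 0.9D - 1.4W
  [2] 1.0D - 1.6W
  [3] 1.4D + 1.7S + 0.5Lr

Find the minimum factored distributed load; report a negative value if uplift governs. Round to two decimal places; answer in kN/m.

-15.51 kN/m

[1] 0.9(18.92) - 1.4(21.52) = 17.03 - 30.13 = -13.10
[2] 1.0(18.92) - 1.6(21.52) = 18.92 - 34.43 = -15.51
[3] 1.4(18.92) + 1.7(21.20) + 0.5(2.15) = 63.60
Combination 2 gives the minimum: -15.51 kN/m.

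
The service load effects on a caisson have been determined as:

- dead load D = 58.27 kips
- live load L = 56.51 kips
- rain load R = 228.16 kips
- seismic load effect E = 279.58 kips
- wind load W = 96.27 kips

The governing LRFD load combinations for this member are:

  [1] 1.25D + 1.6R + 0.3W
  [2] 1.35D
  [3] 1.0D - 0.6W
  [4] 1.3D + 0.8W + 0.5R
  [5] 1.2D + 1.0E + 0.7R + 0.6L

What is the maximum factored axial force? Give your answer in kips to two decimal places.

543.12 kips

[1] 1.25(58.27) + 1.6(228.16) + 0.3(96.27) = 466.77
[2] 1.35(58.27) = 78.66
[3] 1.0(58.27) - 0.6(96.27) = 0.51
[4] 1.3(58.27) + 0.8(96.27) + 0.5(228.16) = 266.85
[5] 1.2(58.27) + 1.0(279.58) + 0.7(228.16) + 0.6(56.51) = 543.12
The controlling combination is 5, giving 543.12 kips.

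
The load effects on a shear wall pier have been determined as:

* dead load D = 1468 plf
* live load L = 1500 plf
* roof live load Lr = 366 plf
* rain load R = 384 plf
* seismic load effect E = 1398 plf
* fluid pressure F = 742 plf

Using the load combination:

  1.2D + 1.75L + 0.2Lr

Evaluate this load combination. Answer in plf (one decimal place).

4459.8 plf

1.2(1468) + 1.75(1500) + 0.2(366) = 1761.6 + 2625.0 + 73.2 = 4459.8
w_u = 4459.8 plf.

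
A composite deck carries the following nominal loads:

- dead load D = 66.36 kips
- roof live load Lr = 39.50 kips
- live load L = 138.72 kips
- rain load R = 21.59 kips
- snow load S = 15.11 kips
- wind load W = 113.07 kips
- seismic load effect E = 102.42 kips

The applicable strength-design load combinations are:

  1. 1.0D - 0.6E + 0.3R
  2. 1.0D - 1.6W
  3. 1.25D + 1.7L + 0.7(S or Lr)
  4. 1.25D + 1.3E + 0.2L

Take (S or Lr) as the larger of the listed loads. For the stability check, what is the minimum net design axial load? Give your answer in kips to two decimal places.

-114.55 kips

(S or Lr) → Lr = 39.50 kips.
1. 1.0(66.36) - 0.6(102.42) + 0.3(21.59) = 66.36 - 61.45 + 6.48 = 11.39
2. 1.0(66.36) - 1.6(113.07) = 66.36 - 180.91 = -114.55
3. 1.25(66.36) + 1.7(138.72) + 0.7(39.50) = 82.95 + 235.82 + 27.65 = 346.42
4. 1.25(66.36) + 1.3(102.42) + 0.2(138.72) = 82.95 + 133.15 + 27.74 = 243.84
Combination 2 gives the minimum: -114.55 kips.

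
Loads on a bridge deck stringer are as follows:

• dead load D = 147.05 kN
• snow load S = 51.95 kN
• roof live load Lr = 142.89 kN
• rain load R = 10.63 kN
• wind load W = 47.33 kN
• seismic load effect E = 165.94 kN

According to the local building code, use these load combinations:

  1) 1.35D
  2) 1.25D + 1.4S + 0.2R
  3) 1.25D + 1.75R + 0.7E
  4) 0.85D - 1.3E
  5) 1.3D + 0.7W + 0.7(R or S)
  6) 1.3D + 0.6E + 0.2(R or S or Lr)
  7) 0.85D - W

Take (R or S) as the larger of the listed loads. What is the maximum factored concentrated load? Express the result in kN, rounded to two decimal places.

319.31 kN

(R or S) → S = 51.95 kN; (R or S or Lr) → Lr = 142.89 kN.
1) 1.35(147.05) = 198.52
2) 1.25(147.05) + 1.4(51.95) + 0.2(10.63) = 183.81 + 72.73 + 2.13 = 258.67
3) 1.25(147.05) + 1.75(10.63) + 0.7(165.94) = 183.81 + 18.60 + 116.16 = 318.57
4) 0.85(147.05) - 1.3(165.94) = 124.99 - 215.72 = -90.73
5) 1.3(147.05) + 0.7(47.33) + 0.7(51.95) = 260.66
6) 1.3(147.05) + 0.6(165.94) + 0.2(142.89) = 191.17 + 99.56 + 28.58 = 319.31
7) 0.85(147.05) - 1.0(47.33) = 124.99 - 47.33 = 77.66
The controlling combination is 6, giving 319.31 kN.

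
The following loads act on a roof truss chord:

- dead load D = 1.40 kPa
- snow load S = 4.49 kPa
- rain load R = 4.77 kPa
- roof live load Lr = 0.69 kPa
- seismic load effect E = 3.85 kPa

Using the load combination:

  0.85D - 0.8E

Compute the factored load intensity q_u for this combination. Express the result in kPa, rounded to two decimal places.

-1.89 kPa

0.85(1.40) - 0.8(3.85) = 1.19 - 3.08 = -1.89
q_u = -1.89 kPa.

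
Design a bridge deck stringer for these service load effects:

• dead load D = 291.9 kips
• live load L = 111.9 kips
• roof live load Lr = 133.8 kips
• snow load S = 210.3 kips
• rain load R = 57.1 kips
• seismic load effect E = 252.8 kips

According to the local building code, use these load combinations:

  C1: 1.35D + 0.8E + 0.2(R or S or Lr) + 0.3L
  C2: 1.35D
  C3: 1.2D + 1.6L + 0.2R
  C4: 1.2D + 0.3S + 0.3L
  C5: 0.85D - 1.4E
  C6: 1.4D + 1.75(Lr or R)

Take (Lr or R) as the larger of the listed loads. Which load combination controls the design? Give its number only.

(R or S or Lr) → S = 210.3 kips; (Lr or R) → Lr = 133.8 kips.
C1: 1.35(291.9) + 0.8(252.8) + 0.2(210.3) + 0.3(111.9) = 394.07 + 202.24 + 42.06 + 33.57 = 671.94
C2: 1.35(291.9) = 394.07
C3: 1.2(291.9) + 1.6(111.9) + 0.2(57.1) = 350.28 + 179.04 + 11.42 = 540.74
C4: 1.2(291.9) + 0.3(210.3) + 0.3(111.9) = 350.28 + 63.09 + 33.57 = 446.94
C5: 0.85(291.9) - 1.4(252.8) = -105.81
C6: 1.4(291.9) + 1.75(133.8) = 408.66 + 234.15 = 642.81
The largest value is 671.94 kips from combination 1.

Combination 1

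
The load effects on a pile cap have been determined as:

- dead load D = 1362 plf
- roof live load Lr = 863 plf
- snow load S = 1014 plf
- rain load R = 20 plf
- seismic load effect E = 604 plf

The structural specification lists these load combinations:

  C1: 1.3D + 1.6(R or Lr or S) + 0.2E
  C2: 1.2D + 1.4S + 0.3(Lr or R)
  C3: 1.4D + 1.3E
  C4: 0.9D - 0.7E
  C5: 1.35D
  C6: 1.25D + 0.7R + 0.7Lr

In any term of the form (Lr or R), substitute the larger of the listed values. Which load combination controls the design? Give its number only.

Combination 1

(R or Lr or S) → S = 1014 plf; (Lr or R) → Lr = 863 plf.
C1: 1.3(1362) + 1.6(1014) + 0.2(604) = 1770.60 + 1622.40 + 120.80 = 3513.80
C2: 1.2(1362) + 1.4(1014) + 0.3(863) = 1634.40 + 1419.60 + 258.90 = 3312.90
C3: 1.4(1362) + 1.3(604) = 1906.80 + 785.20 = 2692.00
C4: 0.9(1362) - 0.7(604) = 1225.80 - 422.80 = 803.00
C5: 1.35(1362) = 1838.70
C6: 1.25(1362) + 0.7(20) + 0.7(863) = 1702.50 + 14.00 + 604.10 = 2320.60
The largest value is 3513.80 plf from combination 1.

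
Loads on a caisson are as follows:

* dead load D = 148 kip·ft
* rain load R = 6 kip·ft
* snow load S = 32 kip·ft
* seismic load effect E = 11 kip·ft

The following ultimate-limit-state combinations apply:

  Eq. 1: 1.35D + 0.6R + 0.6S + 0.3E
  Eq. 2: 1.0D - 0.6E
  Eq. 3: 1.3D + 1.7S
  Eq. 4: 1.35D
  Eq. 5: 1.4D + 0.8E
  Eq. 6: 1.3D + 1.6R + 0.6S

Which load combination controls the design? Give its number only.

Eq. 1: 1.35(148) + 0.6(6) + 0.6(32) + 0.3(11) = 225.90
Eq. 2: 1.0(148) - 0.6(11) = 141.40
Eq. 3: 1.3(148) + 1.7(32) = 246.80
Eq. 4: 1.35(148) = 199.80
Eq. 5: 1.4(148) + 0.8(11) = 216.00
Eq. 6: 1.3(148) + 1.6(6) + 0.6(32) = 221.20
The largest value is 246.80 kip·ft from combination 3.

Combination 3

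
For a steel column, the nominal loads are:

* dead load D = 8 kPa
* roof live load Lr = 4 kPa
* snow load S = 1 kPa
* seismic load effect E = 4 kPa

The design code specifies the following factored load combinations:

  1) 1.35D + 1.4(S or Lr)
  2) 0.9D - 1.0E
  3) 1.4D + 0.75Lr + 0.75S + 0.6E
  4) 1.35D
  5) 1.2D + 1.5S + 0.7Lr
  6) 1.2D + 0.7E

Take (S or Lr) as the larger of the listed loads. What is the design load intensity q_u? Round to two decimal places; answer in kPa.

(S or Lr) → Lr = 4 kPa.
1) 1.35(8) + 1.4(4) = 10.80 + 5.60 = 16.40
2) 0.9(8) - 1.0(4) = 7.20 - 4.00 = 3.20
3) 1.4(8) + 0.75(4) + 0.75(1) + 0.6(4) = 11.20 + 3.00 + 0.75 + 2.40 = 17.35
4) 1.35(8) = 10.80
5) 1.2(8) + 1.5(1) + 0.7(4) = 9.60 + 1.50 + 2.80 = 13.90
6) 1.2(8) + 0.7(4) = 9.60 + 2.80 = 12.40
Maximum is from combination 3.

17.35 kPa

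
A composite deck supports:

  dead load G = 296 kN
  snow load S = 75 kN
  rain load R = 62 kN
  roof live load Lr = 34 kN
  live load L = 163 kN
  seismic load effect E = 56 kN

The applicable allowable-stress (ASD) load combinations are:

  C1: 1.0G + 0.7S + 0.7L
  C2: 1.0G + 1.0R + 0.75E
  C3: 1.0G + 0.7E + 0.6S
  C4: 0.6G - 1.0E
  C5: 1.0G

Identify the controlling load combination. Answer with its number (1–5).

C1: 1.0(296) + 0.7(75) + 0.7(163) = 296.0 + 52.5 + 114.1 = 462.6
C2: 1.0(296) + 1.0(62) + 0.75(56) = 296.0 + 62.0 + 42.0 = 400.0
C3: 1.0(296) + 0.7(56) + 0.6(75) = 296.0 + 39.2 + 45.0 = 380.2
C4: 0.6(296) - 1.0(56) = 177.6 - 56.0 = 121.6
C5: 1.0(296) = 296.0
The largest value is 462.6 kN from combination 1.

Combination 1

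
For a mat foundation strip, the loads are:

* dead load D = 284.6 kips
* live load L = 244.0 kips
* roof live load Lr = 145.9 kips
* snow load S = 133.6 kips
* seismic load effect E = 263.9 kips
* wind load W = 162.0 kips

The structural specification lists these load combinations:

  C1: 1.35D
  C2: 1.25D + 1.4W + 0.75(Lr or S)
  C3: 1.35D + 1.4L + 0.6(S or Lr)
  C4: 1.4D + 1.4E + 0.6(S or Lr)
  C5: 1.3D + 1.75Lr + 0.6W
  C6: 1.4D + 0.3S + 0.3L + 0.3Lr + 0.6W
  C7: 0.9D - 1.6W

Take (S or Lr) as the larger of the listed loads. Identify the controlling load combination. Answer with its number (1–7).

Combination 4

(Lr or S) → Lr = 145.9 kips; (S or Lr) → Lr = 145.9 kips.
C1: 1.35(284.6) = 384.21
C2: 1.25(284.6) + 1.4(162.0) + 0.75(145.9) = 355.75 + 226.80 + 109.43 = 691.98
C3: 1.35(284.6) + 1.4(244.0) + 0.6(145.9) = 384.21 + 341.60 + 87.54 = 813.35
C4: 1.4(284.6) + 1.4(263.9) + 0.6(145.9) = 398.44 + 369.46 + 87.54 = 855.44
C5: 1.3(284.6) + 1.75(145.9) + 0.6(162.0) = 369.98 + 255.33 + 97.20 = 722.51
C6: 1.4(284.6) + 0.3(133.6) + 0.3(244.0) + 0.3(145.9) + 0.6(162.0) = 398.44 + 40.08 + 73.20 + 43.77 + 97.20 = 652.69
C7: 0.9(284.6) - 1.6(162.0) = 256.14 - 259.20 = -3.06
The largest value is 855.44 kips from combination 4.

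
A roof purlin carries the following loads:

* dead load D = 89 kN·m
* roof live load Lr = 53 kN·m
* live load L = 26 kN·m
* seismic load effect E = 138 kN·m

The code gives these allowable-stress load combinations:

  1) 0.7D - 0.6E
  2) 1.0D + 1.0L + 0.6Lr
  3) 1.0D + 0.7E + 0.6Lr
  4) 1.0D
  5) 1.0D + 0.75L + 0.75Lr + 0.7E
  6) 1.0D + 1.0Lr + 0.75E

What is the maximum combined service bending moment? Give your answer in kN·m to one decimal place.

245.5 kN·m

1) 0.7(89) - 0.6(138) = -20.5
2) 1.0(89) + 1.0(26) + 0.6(53) = 146.8
3) 1.0(89) + 0.7(138) + 0.6(53) = 217.4
4) 1.0(89) = 89.0
5) 1.0(89) + 0.75(26) + 0.75(53) + 0.7(138) = 244.9
6) 1.0(89) + 1.0(53) + 0.75(138) = 245.5
Combination 6 governs: M = 245.5 kN·m.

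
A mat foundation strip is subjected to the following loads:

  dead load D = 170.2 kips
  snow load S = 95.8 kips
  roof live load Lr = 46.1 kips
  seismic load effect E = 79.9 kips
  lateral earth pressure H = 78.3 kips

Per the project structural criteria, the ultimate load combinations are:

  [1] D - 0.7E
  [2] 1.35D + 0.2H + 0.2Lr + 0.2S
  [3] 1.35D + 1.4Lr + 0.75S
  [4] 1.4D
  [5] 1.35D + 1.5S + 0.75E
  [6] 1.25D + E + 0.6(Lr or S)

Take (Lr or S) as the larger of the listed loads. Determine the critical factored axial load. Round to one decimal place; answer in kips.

433.4 kips

(Lr or S) → S = 95.8 kips.
[1] 1.0(170.2) - 0.7(79.9) = 170.2 - 55.9 = 114.3
[2] 1.35(170.2) + 0.2(78.3) + 0.2(46.1) + 0.2(95.8) = 273.8
[3] 1.35(170.2) + 1.4(46.1) + 0.75(95.8) = 229.8 + 64.5 + 71.9 = 366.2
[4] 1.4(170.2) = 238.3
[5] 1.35(170.2) + 1.5(95.8) + 0.75(79.9) = 229.8 + 143.7 + 59.9 = 433.4
[6] 1.25(170.2) + 1.0(79.9) + 0.6(95.8) = 350.1
Maximum is from combination 5.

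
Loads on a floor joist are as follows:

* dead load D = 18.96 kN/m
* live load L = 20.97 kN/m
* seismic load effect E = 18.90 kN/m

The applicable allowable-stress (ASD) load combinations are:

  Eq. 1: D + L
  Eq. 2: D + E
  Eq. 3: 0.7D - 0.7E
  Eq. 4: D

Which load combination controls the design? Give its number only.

Eq. 1: 1.0(18.96) + 1.0(20.97) = 39.93
Eq. 2: 1.0(18.96) + 1.0(18.90) = 37.86
Eq. 3: 0.7(18.96) - 0.7(18.90) = 0.04
Eq. 4: 1.0(18.96) = 18.96
The largest value is 39.93 kN/m from combination 1.

Combination 1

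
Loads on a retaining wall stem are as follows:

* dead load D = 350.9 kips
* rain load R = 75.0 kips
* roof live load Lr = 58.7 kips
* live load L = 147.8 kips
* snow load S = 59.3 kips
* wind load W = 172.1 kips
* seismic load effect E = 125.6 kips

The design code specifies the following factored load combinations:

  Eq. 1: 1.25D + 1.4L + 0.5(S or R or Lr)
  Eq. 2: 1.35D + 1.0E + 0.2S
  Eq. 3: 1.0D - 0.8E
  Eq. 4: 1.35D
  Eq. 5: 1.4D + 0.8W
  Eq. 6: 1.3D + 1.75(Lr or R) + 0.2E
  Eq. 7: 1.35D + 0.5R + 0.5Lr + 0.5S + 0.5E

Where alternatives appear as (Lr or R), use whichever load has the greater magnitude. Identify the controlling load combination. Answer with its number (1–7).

(S or R or Lr) → R = 75.0 kips; (Lr or R) → R = 75.0 kips.
Eq. 1: 1.25(350.9) + 1.4(147.8) + 0.5(75.0) = 438.6 + 206.9 + 37.5 = 683.0
Eq. 2: 1.35(350.9) + 1.0(125.6) + 0.2(59.3) = 473.7 + 125.6 + 11.9 = 611.2
Eq. 3: 1.0(350.9) - 0.8(125.6) = 350.9 - 100.5 = 250.4
Eq. 4: 1.35(350.9) = 473.7
Eq. 5: 1.4(350.9) + 0.8(172.1) = 628.9
Eq. 6: 1.3(350.9) + 1.75(75.0) + 0.2(125.6) = 612.5
Eq. 7: 1.35(350.9) + 0.5(75.0) + 0.5(58.7) + 0.5(59.3) + 0.5(125.6) = 633.0
The largest value is 683.0 kips from combination 1.

Combination 1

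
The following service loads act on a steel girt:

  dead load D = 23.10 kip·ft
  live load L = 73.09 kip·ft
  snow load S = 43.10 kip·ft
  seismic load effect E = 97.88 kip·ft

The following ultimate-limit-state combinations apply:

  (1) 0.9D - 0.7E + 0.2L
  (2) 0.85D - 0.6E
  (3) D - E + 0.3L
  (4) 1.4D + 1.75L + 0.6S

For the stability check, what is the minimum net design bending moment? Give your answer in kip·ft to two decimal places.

(1) 0.9(23.10) - 0.7(97.88) + 0.2(73.09) = 20.79 - 68.52 + 14.62 = -33.11
(2) 0.85(23.10) - 0.6(97.88) = 19.64 - 58.73 = -39.09
(3) 1.0(23.10) - 1.0(97.88) + 0.3(73.09) = 23.10 - 97.88 + 21.93 = -52.85
(4) 1.4(23.10) + 1.75(73.09) + 0.6(43.10) = 32.34 + 127.91 + 25.86 = 186.11
Combination 3 gives the minimum: -52.85 kip·ft.

-52.85 kip·ft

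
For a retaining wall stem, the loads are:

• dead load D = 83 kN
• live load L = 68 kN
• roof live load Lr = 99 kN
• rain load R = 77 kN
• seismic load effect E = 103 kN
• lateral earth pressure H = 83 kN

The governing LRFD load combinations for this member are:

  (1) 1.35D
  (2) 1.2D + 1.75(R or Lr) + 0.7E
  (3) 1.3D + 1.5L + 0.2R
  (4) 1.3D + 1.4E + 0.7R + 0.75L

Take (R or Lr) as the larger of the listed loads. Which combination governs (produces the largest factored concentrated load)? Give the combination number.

(R or Lr) → Lr = 99 kN.
(1) 1.35(83) = 112.05
(2) 1.2(83) + 1.75(99) + 0.7(103) = 344.95
(3) 1.3(83) + 1.5(68) + 0.2(77) = 225.30
(4) 1.3(83) + 1.4(103) + 0.7(77) + 0.75(68) = 357.00
The largest value is 357.00 kN from combination 4.

Combination 4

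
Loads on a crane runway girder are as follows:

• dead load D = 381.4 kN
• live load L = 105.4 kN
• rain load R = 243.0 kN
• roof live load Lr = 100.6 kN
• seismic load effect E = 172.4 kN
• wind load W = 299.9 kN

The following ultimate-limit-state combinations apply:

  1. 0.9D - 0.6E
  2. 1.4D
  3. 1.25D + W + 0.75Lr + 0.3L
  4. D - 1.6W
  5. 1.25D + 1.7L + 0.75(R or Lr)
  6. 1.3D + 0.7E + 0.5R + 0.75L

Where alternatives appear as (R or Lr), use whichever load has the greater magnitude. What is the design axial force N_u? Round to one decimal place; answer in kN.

883.7 kN

(R or Lr) → R = 243.0 kN.
1. 0.9(381.4) - 0.6(172.4) = 239.8
2. 1.4(381.4) = 534.0
3. 1.25(381.4) + 1.0(299.9) + 0.75(100.6) + 0.3(105.4) = 883.7
4. 1.0(381.4) - 1.6(299.9) = -98.4
5. 1.25(381.4) + 1.7(105.4) + 0.75(243.0) = 838.2
6. 1.3(381.4) + 0.7(172.4) + 0.5(243.0) + 0.75(105.4) = 817.1
Maximum is from combination 3.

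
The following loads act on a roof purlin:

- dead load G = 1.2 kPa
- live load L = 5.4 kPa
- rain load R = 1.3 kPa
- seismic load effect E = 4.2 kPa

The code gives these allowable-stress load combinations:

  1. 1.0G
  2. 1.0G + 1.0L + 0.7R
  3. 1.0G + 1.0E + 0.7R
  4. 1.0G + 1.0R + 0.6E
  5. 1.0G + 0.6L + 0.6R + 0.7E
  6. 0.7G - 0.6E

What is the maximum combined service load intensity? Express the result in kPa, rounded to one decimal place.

1. 1.0(1.2) = 1.2
2. 1.0(1.2) + 1.0(5.4) + 0.7(1.3) = 1.2 + 5.4 + 0.9 = 7.5
3. 1.0(1.2) + 1.0(4.2) + 0.7(1.3) = 1.2 + 4.2 + 0.9 = 6.3
4. 1.0(1.2) + 1.0(1.3) + 0.6(4.2) = 1.2 + 1.3 + 2.5 = 5.0
5. 1.0(1.2) + 0.6(5.4) + 0.6(1.3) + 0.7(4.2) = 8.2
6. 0.7(1.2) - 0.6(4.2) = 0.8 - 2.5 = -1.7
Maximum is from combination 5.

8.2 kPa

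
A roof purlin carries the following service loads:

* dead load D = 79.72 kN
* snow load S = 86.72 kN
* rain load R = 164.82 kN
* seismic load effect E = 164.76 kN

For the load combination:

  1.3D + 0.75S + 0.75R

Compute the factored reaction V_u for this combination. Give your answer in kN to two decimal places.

1.3(79.72) + 0.75(86.72) + 0.75(164.82) = 292.29
V_u = 292.29 kN.

292.29 kN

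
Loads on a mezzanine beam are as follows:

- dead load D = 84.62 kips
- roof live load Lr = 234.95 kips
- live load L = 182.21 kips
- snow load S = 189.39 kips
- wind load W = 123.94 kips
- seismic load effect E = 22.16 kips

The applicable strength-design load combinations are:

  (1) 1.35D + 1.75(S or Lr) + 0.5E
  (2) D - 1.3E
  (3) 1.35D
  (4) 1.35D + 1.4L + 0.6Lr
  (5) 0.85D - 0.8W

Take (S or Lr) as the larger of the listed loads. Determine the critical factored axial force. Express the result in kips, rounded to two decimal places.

536.48 kips

(S or Lr) → Lr = 234.95 kips.
(1) 1.35(84.62) + 1.75(234.95) + 0.5(22.16) = 536.48
(2) 1.0(84.62) - 1.3(22.16) = 55.81
(3) 1.35(84.62) = 114.24
(4) 1.35(84.62) + 1.4(182.21) + 0.6(234.95) = 510.30
(5) 0.85(84.62) - 0.8(123.94) = -27.23
Maximum is from combination 1.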